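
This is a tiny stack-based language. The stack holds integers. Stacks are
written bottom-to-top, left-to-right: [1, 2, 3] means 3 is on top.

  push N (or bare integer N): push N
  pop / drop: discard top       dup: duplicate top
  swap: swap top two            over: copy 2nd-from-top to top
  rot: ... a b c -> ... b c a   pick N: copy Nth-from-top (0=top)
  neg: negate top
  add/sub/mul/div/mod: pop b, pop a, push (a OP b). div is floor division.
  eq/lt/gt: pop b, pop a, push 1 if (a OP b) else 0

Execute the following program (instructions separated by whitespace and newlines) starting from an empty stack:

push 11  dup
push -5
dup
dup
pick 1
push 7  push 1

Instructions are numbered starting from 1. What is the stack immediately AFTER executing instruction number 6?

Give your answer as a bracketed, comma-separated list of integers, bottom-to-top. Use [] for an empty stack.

Answer: [11, 11, -5, -5, -5, -5]

Derivation:
Step 1 ('push 11'): [11]
Step 2 ('dup'): [11, 11]
Step 3 ('push -5'): [11, 11, -5]
Step 4 ('dup'): [11, 11, -5, -5]
Step 5 ('dup'): [11, 11, -5, -5, -5]
Step 6 ('pick 1'): [11, 11, -5, -5, -5, -5]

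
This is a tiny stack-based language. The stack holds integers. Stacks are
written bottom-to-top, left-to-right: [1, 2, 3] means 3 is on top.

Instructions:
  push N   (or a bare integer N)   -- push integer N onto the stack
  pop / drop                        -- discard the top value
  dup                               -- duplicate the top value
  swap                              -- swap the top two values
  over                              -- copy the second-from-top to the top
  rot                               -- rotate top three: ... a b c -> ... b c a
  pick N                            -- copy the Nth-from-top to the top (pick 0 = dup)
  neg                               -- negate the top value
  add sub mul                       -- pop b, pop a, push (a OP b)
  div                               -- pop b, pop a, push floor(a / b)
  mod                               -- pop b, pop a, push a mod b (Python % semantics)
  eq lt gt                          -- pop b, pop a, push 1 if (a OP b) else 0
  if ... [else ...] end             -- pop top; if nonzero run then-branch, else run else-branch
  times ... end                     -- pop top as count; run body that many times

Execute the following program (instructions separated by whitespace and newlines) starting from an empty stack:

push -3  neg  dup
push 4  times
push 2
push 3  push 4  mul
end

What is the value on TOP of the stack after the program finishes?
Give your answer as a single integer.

Answer: 12

Derivation:
After 'push -3': [-3]
After 'neg': [3]
After 'dup': [3, 3]
After 'push 4': [3, 3, 4]
After 'times': [3, 3]
After 'push 2': [3, 3, 2]
After 'push 3': [3, 3, 2, 3]
After 'push 4': [3, 3, 2, 3, 4]
After 'mul': [3, 3, 2, 12]
After 'push 2': [3, 3, 2, 12, 2]
  ...
After 'push 4': [3, 3, 2, 12, 2, 3, 4]
After 'mul': [3, 3, 2, 12, 2, 12]
After 'push 2': [3, 3, 2, 12, 2, 12, 2]
After 'push 3': [3, 3, 2, 12, 2, 12, 2, 3]
After 'push 4': [3, 3, 2, 12, 2, 12, 2, 3, 4]
After 'mul': [3, 3, 2, 12, 2, 12, 2, 12]
After 'push 2': [3, 3, 2, 12, 2, 12, 2, 12, 2]
After 'push 3': [3, 3, 2, 12, 2, 12, 2, 12, 2, 3]
After 'push 4': [3, 3, 2, 12, 2, 12, 2, 12, 2, 3, 4]
After 'mul': [3, 3, 2, 12, 2, 12, 2, 12, 2, 12]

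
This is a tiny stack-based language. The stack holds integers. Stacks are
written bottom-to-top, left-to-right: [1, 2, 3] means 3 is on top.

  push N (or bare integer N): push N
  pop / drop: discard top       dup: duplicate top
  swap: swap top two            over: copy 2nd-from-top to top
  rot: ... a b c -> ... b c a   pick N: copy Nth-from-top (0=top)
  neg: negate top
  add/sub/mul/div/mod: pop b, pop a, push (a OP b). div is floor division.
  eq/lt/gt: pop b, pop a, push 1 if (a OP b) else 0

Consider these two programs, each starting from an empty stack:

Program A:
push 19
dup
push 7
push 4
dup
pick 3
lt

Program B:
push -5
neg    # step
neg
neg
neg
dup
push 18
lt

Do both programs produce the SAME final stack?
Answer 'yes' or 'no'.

Program A trace:
  After 'push 19': [19]
  After 'dup': [19, 19]
  After 'push 7': [19, 19, 7]
  After 'push 4': [19, 19, 7, 4]
  After 'dup': [19, 19, 7, 4, 4]
  After 'pick 3': [19, 19, 7, 4, 4, 19]
  After 'lt': [19, 19, 7, 4, 1]
Program A final stack: [19, 19, 7, 4, 1]

Program B trace:
  After 'push -5': [-5]
  After 'neg': [5]
  After 'neg': [-5]
  After 'neg': [5]
  After 'neg': [-5]
  After 'dup': [-5, -5]
  After 'push 18': [-5, -5, 18]
  After 'lt': [-5, 1]
Program B final stack: [-5, 1]
Same: no

Answer: no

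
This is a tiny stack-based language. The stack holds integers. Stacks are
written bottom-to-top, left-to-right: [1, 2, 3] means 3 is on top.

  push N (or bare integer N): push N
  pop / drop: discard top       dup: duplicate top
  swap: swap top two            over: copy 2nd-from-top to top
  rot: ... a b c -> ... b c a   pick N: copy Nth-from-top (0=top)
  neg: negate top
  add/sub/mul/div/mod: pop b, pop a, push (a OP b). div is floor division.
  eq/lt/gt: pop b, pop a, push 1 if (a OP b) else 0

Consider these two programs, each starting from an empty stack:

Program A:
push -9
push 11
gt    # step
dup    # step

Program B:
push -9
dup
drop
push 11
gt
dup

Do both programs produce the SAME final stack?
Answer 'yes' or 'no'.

Program A trace:
  After 'push -9': [-9]
  After 'push 11': [-9, 11]
  After 'gt': [0]
  After 'dup': [0, 0]
Program A final stack: [0, 0]

Program B trace:
  After 'push -9': [-9]
  After 'dup': [-9, -9]
  After 'drop': [-9]
  After 'push 11': [-9, 11]
  After 'gt': [0]
  After 'dup': [0, 0]
Program B final stack: [0, 0]
Same: yes

Answer: yes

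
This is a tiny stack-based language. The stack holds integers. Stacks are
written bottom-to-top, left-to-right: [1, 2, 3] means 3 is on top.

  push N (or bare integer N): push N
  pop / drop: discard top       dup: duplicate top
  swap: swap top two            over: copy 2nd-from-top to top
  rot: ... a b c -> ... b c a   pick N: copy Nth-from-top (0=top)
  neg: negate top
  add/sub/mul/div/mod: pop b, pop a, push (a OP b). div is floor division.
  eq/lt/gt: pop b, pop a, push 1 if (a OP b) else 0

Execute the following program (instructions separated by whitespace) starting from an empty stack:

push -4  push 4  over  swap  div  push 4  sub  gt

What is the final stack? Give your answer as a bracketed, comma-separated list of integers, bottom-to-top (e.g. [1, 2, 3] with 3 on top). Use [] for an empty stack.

Answer: [1]

Derivation:
After 'push -4': [-4]
After 'push 4': [-4, 4]
After 'over': [-4, 4, -4]
After 'swap': [-4, -4, 4]
After 'div': [-4, -1]
After 'push 4': [-4, -1, 4]
After 'sub': [-4, -5]
After 'gt': [1]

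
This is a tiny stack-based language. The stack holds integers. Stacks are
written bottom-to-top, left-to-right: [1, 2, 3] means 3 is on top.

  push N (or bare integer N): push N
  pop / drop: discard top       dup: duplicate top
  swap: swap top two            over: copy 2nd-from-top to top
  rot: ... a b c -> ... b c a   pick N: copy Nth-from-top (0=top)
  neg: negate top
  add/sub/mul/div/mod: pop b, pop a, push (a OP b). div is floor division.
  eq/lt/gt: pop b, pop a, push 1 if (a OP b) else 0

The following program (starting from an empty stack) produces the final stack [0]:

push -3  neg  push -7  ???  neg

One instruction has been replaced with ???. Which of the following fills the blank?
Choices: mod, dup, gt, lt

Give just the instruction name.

Answer: lt

Derivation:
Stack before ???: [3, -7]
Stack after ???:  [0]
Checking each choice:
  mod: produces [4]
  dup: produces [3, -7, 7]
  gt: produces [-1]
  lt: MATCH


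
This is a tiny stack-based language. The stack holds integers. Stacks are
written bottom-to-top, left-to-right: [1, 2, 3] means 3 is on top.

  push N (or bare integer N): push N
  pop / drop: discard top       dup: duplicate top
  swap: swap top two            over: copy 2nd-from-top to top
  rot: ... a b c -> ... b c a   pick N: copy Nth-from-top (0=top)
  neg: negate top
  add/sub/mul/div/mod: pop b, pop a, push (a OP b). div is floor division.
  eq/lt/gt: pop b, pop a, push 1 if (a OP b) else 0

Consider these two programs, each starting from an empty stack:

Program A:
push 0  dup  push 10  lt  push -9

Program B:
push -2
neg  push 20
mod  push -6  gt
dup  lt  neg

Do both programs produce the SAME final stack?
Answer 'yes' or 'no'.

Program A trace:
  After 'push 0': [0]
  After 'dup': [0, 0]
  After 'push 10': [0, 0, 10]
  After 'lt': [0, 1]
  After 'push -9': [0, 1, -9]
Program A final stack: [0, 1, -9]

Program B trace:
  After 'push -2': [-2]
  After 'neg': [2]
  After 'push 20': [2, 20]
  After 'mod': [2]
  After 'push -6': [2, -6]
  After 'gt': [1]
  After 'dup': [1, 1]
  After 'lt': [0]
  After 'neg': [0]
Program B final stack: [0]
Same: no

Answer: no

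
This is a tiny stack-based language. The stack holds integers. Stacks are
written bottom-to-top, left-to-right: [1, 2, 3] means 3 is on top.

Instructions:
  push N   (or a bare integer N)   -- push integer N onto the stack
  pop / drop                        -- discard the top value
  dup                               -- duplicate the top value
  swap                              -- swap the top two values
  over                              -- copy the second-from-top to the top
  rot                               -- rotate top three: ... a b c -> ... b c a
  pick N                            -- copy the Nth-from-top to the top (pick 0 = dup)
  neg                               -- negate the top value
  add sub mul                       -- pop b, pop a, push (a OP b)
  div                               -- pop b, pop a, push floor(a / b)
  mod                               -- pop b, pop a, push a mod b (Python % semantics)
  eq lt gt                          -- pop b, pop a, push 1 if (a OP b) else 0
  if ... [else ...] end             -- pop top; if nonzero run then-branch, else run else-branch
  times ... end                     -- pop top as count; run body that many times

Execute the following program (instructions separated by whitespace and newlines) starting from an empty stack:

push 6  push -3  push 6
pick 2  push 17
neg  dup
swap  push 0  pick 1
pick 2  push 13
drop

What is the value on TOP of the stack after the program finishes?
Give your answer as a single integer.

Answer: -17

Derivation:
After 'push 6': [6]
After 'push -3': [6, -3]
After 'push 6': [6, -3, 6]
After 'pick 2': [6, -3, 6, 6]
After 'push 17': [6, -3, 6, 6, 17]
After 'neg': [6, -3, 6, 6, -17]
After 'dup': [6, -3, 6, 6, -17, -17]
After 'swap': [6, -3, 6, 6, -17, -17]
After 'push 0': [6, -3, 6, 6, -17, -17, 0]
After 'pick 1': [6, -3, 6, 6, -17, -17, 0, -17]
After 'pick 2': [6, -3, 6, 6, -17, -17, 0, -17, -17]
After 'push 13': [6, -3, 6, 6, -17, -17, 0, -17, -17, 13]
After 'drop': [6, -3, 6, 6, -17, -17, 0, -17, -17]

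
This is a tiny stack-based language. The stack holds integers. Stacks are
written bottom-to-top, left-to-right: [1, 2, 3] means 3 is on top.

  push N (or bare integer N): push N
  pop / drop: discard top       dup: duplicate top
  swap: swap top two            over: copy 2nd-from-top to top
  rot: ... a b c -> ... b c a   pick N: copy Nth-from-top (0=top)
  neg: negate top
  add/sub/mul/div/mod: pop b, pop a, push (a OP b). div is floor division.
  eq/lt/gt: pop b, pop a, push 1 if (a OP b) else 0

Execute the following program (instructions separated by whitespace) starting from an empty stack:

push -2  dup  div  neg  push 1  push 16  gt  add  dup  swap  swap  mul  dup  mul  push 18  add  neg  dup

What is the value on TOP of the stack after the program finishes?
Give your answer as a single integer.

Answer: -19

Derivation:
After 'push -2': [-2]
After 'dup': [-2, -2]
After 'div': [1]
After 'neg': [-1]
After 'push 1': [-1, 1]
After 'push 16': [-1, 1, 16]
After 'gt': [-1, 0]
After 'add': [-1]
After 'dup': [-1, -1]
After 'swap': [-1, -1]
After 'swap': [-1, -1]
After 'mul': [1]
After 'dup': [1, 1]
After 'mul': [1]
After 'push 18': [1, 18]
After 'add': [19]
After 'neg': [-19]
After 'dup': [-19, -19]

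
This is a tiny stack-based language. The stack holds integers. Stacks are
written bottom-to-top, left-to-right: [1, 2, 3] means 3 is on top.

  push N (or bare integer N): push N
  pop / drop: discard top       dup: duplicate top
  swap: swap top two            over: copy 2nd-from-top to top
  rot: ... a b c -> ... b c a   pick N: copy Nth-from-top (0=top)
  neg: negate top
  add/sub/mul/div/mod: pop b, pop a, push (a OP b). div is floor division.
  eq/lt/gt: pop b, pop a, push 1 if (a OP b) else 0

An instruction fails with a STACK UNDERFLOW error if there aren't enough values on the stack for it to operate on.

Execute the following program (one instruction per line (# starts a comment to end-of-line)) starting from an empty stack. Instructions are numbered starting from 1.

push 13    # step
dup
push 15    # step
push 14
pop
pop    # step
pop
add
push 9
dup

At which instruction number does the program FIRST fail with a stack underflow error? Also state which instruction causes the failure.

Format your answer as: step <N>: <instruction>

Step 1 ('push 13'): stack = [13], depth = 1
Step 2 ('dup'): stack = [13, 13], depth = 2
Step 3 ('push 15'): stack = [13, 13, 15], depth = 3
Step 4 ('push 14'): stack = [13, 13, 15, 14], depth = 4
Step 5 ('pop'): stack = [13, 13, 15], depth = 3
Step 6 ('pop'): stack = [13, 13], depth = 2
Step 7 ('pop'): stack = [13], depth = 1
Step 8 ('add'): needs 2 value(s) but depth is 1 — STACK UNDERFLOW

Answer: step 8: add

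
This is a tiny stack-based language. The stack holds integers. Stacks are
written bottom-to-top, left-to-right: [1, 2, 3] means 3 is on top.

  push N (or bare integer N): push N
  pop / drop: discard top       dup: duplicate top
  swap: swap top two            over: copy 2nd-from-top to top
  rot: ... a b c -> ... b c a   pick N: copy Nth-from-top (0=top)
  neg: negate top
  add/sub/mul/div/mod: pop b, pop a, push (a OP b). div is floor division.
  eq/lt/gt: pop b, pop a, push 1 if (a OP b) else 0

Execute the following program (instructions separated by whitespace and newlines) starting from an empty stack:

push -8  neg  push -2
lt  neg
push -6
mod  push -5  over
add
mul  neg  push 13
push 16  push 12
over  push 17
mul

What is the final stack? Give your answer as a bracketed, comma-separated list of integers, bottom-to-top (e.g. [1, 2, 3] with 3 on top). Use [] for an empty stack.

After 'push -8': [-8]
After 'neg': [8]
After 'push -2': [8, -2]
After 'lt': [0]
After 'neg': [0]
After 'push -6': [0, -6]
After 'mod': [0]
After 'push -5': [0, -5]
After 'over': [0, -5, 0]
After 'add': [0, -5]
After 'mul': [0]
After 'neg': [0]
After 'push 13': [0, 13]
After 'push 16': [0, 13, 16]
After 'push 12': [0, 13, 16, 12]
After 'over': [0, 13, 16, 12, 16]
After 'push 17': [0, 13, 16, 12, 16, 17]
After 'mul': [0, 13, 16, 12, 272]

Answer: [0, 13, 16, 12, 272]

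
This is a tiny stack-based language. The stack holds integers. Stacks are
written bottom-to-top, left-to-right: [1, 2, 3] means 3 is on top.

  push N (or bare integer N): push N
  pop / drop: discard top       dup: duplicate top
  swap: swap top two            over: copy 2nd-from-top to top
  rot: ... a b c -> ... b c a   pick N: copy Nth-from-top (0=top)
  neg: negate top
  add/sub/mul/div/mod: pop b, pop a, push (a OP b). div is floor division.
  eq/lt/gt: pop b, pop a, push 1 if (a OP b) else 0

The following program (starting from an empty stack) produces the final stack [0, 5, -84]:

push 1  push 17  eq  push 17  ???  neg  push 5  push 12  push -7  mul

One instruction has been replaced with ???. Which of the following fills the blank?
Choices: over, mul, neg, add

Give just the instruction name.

Answer: mul

Derivation:
Stack before ???: [0, 17]
Stack after ???:  [0]
Checking each choice:
  over: produces [0, 17, 0, 5, -84]
  mul: MATCH
  neg: produces [0, 17, 5, -84]
  add: produces [-17, 5, -84]


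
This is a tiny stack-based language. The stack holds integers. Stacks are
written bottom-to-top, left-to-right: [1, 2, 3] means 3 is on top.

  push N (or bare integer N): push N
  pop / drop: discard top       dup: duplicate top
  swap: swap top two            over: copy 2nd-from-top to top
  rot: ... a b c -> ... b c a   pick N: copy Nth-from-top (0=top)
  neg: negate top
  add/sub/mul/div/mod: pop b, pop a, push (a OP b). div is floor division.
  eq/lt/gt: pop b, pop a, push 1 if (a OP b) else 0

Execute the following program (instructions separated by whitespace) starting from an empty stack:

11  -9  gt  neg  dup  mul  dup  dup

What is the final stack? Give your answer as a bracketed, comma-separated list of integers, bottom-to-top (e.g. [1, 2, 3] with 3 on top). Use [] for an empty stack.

After 'push 11': [11]
After 'push -9': [11, -9]
After 'gt': [1]
After 'neg': [-1]
After 'dup': [-1, -1]
After 'mul': [1]
After 'dup': [1, 1]
After 'dup': [1, 1, 1]

Answer: [1, 1, 1]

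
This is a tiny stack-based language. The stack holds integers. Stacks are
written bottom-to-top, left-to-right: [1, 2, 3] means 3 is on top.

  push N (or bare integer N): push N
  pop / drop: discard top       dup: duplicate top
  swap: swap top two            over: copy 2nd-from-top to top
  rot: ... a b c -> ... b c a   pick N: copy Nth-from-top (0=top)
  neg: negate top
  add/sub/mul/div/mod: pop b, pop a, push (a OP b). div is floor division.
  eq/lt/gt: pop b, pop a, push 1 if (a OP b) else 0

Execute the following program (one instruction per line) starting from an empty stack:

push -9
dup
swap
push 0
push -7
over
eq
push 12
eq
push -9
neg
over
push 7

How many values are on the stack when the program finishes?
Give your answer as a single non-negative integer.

After 'push -9': stack = [-9] (depth 1)
After 'dup': stack = [-9, -9] (depth 2)
After 'swap': stack = [-9, -9] (depth 2)
After 'push 0': stack = [-9, -9, 0] (depth 3)
After 'push -7': stack = [-9, -9, 0, -7] (depth 4)
After 'over': stack = [-9, -9, 0, -7, 0] (depth 5)
After 'eq': stack = [-9, -9, 0, 0] (depth 4)
After 'push 12': stack = [-9, -9, 0, 0, 12] (depth 5)
After 'eq': stack = [-9, -9, 0, 0] (depth 4)
After 'push -9': stack = [-9, -9, 0, 0, -9] (depth 5)
After 'neg': stack = [-9, -9, 0, 0, 9] (depth 5)
After 'over': stack = [-9, -9, 0, 0, 9, 0] (depth 6)
After 'push 7': stack = [-9, -9, 0, 0, 9, 0, 7] (depth 7)

Answer: 7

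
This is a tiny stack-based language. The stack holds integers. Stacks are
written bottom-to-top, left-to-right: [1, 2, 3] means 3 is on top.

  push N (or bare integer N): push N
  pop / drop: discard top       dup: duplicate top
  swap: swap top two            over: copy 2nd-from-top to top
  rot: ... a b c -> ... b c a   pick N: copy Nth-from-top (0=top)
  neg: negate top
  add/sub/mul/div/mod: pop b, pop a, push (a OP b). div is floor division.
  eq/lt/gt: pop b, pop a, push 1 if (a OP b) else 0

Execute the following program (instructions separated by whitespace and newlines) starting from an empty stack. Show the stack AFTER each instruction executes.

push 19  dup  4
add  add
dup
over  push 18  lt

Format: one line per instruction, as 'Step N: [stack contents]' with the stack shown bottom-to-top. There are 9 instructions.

Step 1: [19]
Step 2: [19, 19]
Step 3: [19, 19, 4]
Step 4: [19, 23]
Step 5: [42]
Step 6: [42, 42]
Step 7: [42, 42, 42]
Step 8: [42, 42, 42, 18]
Step 9: [42, 42, 0]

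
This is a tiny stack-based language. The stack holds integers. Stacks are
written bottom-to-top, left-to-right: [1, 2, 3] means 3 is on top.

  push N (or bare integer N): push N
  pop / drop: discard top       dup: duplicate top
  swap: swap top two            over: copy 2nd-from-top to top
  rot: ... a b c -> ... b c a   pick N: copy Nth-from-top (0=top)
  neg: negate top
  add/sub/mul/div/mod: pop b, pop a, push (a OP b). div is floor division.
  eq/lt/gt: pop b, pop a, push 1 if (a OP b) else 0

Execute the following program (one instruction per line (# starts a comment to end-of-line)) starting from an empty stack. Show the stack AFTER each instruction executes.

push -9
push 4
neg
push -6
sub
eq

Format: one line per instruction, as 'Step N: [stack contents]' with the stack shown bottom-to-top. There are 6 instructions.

Step 1: [-9]
Step 2: [-9, 4]
Step 3: [-9, -4]
Step 4: [-9, -4, -6]
Step 5: [-9, 2]
Step 6: [0]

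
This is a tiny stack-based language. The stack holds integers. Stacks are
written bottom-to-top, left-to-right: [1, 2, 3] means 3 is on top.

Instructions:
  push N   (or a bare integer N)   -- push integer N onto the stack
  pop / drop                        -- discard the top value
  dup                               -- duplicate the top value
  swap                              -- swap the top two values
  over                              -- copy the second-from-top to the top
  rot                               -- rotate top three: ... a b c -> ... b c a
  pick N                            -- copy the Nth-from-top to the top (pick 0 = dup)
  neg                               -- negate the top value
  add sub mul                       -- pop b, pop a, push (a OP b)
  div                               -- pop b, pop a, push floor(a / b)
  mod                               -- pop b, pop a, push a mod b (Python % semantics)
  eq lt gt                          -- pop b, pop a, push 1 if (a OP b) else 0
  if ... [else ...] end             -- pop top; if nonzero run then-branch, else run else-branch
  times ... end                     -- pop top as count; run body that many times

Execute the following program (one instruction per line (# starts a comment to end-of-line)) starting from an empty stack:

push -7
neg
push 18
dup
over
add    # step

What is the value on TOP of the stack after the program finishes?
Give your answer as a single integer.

After 'push -7': [-7]
After 'neg': [7]
After 'push 18': [7, 18]
After 'dup': [7, 18, 18]
After 'over': [7, 18, 18, 18]
After 'add': [7, 18, 36]

Answer: 36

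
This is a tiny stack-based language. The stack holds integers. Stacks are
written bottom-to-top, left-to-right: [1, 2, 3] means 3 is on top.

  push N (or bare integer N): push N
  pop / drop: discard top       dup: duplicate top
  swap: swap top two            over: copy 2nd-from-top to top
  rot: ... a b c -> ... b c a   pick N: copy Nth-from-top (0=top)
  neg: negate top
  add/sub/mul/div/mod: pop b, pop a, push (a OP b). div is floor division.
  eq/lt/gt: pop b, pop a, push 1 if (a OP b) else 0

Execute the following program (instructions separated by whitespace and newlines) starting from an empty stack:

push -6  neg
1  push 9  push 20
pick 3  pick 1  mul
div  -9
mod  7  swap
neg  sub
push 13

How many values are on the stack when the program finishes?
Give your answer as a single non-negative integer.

After 'push -6': stack = [-6] (depth 1)
After 'neg': stack = [6] (depth 1)
After 'push 1': stack = [6, 1] (depth 2)
After 'push 9': stack = [6, 1, 9] (depth 3)
After 'push 20': stack = [6, 1, 9, 20] (depth 4)
After 'pick 3': stack = [6, 1, 9, 20, 6] (depth 5)
After 'pick 1': stack = [6, 1, 9, 20, 6, 20] (depth 6)
After 'mul': stack = [6, 1, 9, 20, 120] (depth 5)
After 'div': stack = [6, 1, 9, 0] (depth 4)
After 'push -9': stack = [6, 1, 9, 0, -9] (depth 5)
After 'mod': stack = [6, 1, 9, 0] (depth 4)
After 'push 7': stack = [6, 1, 9, 0, 7] (depth 5)
After 'swap': stack = [6, 1, 9, 7, 0] (depth 5)
After 'neg': stack = [6, 1, 9, 7, 0] (depth 5)
After 'sub': stack = [6, 1, 9, 7] (depth 4)
After 'push 13': stack = [6, 1, 9, 7, 13] (depth 5)

Answer: 5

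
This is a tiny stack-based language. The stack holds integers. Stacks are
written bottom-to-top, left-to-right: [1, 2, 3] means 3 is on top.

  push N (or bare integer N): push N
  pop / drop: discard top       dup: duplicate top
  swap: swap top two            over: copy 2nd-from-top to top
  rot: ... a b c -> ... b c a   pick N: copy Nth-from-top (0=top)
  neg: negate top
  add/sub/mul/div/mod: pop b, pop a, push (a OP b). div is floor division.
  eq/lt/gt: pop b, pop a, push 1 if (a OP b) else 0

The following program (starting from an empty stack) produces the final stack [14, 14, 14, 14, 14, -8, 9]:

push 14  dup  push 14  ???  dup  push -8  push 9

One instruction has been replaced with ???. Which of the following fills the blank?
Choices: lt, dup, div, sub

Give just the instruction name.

Answer: dup

Derivation:
Stack before ???: [14, 14, 14]
Stack after ???:  [14, 14, 14, 14]
Checking each choice:
  lt: produces [14, 0, 0, -8, 9]
  dup: MATCH
  div: produces [14, 1, 1, -8, 9]
  sub: produces [14, 0, 0, -8, 9]


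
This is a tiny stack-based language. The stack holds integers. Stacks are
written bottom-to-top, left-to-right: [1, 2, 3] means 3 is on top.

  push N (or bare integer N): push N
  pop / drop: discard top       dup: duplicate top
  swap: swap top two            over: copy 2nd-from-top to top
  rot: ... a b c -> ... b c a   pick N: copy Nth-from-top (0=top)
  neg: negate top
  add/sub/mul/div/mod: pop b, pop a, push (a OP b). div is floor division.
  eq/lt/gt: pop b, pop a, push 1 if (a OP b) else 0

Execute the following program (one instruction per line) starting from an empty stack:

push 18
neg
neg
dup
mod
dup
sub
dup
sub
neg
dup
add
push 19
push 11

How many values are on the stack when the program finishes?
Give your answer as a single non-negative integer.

After 'push 18': stack = [18] (depth 1)
After 'neg': stack = [-18] (depth 1)
After 'neg': stack = [18] (depth 1)
After 'dup': stack = [18, 18] (depth 2)
After 'mod': stack = [0] (depth 1)
After 'dup': stack = [0, 0] (depth 2)
After 'sub': stack = [0] (depth 1)
After 'dup': stack = [0, 0] (depth 2)
After 'sub': stack = [0] (depth 1)
After 'neg': stack = [0] (depth 1)
After 'dup': stack = [0, 0] (depth 2)
After 'add': stack = [0] (depth 1)
After 'push 19': stack = [0, 19] (depth 2)
After 'push 11': stack = [0, 19, 11] (depth 3)

Answer: 3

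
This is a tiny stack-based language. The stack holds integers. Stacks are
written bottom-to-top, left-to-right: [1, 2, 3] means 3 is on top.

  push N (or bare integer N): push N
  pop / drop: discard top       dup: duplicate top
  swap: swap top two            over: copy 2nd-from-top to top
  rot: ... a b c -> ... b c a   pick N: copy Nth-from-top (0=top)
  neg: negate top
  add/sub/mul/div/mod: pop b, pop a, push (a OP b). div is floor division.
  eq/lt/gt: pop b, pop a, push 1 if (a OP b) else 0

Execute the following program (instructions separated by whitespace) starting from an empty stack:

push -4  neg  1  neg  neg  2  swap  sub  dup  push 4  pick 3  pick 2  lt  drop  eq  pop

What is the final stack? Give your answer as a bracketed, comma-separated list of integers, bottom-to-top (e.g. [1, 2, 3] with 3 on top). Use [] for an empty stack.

Answer: [4, 1]

Derivation:
After 'push -4': [-4]
After 'neg': [4]
After 'push 1': [4, 1]
After 'neg': [4, -1]
After 'neg': [4, 1]
After 'push 2': [4, 1, 2]
After 'swap': [4, 2, 1]
After 'sub': [4, 1]
After 'dup': [4, 1, 1]
After 'push 4': [4, 1, 1, 4]
After 'pick 3': [4, 1, 1, 4, 4]
After 'pick 2': [4, 1, 1, 4, 4, 1]
After 'lt': [4, 1, 1, 4, 0]
After 'drop': [4, 1, 1, 4]
After 'eq': [4, 1, 0]
After 'pop': [4, 1]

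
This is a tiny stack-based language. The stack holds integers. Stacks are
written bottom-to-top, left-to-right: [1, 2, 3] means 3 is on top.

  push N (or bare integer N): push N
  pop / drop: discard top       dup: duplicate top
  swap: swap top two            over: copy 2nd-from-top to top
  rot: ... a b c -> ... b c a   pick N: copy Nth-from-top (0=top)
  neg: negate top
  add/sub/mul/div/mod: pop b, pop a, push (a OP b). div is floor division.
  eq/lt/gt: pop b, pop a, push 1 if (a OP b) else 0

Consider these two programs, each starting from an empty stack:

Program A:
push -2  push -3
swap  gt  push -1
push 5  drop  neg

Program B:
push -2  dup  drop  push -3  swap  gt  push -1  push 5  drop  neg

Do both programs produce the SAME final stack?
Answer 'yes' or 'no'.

Program A trace:
  After 'push -2': [-2]
  After 'push -3': [-2, -3]
  After 'swap': [-3, -2]
  After 'gt': [0]
  After 'push -1': [0, -1]
  After 'push 5': [0, -1, 5]
  After 'drop': [0, -1]
  After 'neg': [0, 1]
Program A final stack: [0, 1]

Program B trace:
  After 'push -2': [-2]
  After 'dup': [-2, -2]
  After 'drop': [-2]
  After 'push -3': [-2, -3]
  After 'swap': [-3, -2]
  After 'gt': [0]
  After 'push -1': [0, -1]
  After 'push 5': [0, -1, 5]
  After 'drop': [0, -1]
  After 'neg': [0, 1]
Program B final stack: [0, 1]
Same: yes

Answer: yes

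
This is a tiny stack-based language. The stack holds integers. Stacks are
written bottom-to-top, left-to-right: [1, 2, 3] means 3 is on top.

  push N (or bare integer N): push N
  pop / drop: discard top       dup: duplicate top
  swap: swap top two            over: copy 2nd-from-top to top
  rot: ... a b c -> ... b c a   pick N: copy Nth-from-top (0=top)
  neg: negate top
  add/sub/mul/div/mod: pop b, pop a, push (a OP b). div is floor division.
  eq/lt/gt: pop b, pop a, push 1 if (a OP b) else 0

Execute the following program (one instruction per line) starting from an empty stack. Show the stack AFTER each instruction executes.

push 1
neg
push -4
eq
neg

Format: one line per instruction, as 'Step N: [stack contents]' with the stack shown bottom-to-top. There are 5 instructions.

Step 1: [1]
Step 2: [-1]
Step 3: [-1, -4]
Step 4: [0]
Step 5: [0]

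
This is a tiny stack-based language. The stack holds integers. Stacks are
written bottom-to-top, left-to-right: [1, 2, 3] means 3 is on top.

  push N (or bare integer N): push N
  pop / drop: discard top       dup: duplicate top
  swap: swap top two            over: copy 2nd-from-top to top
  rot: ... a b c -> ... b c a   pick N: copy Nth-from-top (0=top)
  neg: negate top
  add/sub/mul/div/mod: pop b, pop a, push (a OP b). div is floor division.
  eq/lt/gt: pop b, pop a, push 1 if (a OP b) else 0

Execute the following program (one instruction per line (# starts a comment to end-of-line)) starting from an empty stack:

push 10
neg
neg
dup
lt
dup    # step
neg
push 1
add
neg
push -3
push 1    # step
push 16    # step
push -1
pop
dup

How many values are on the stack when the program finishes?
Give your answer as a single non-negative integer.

Answer: 6

Derivation:
After 'push 10': stack = [10] (depth 1)
After 'neg': stack = [-10] (depth 1)
After 'neg': stack = [10] (depth 1)
After 'dup': stack = [10, 10] (depth 2)
After 'lt': stack = [0] (depth 1)
After 'dup': stack = [0, 0] (depth 2)
After 'neg': stack = [0, 0] (depth 2)
After 'push 1': stack = [0, 0, 1] (depth 3)
After 'add': stack = [0, 1] (depth 2)
After 'neg': stack = [0, -1] (depth 2)
After 'push -3': stack = [0, -1, -3] (depth 3)
After 'push 1': stack = [0, -1, -3, 1] (depth 4)
After 'push 16': stack = [0, -1, -3, 1, 16] (depth 5)
After 'push -1': stack = [0, -1, -3, 1, 16, -1] (depth 6)
After 'pop': stack = [0, -1, -3, 1, 16] (depth 5)
After 'dup': stack = [0, -1, -3, 1, 16, 16] (depth 6)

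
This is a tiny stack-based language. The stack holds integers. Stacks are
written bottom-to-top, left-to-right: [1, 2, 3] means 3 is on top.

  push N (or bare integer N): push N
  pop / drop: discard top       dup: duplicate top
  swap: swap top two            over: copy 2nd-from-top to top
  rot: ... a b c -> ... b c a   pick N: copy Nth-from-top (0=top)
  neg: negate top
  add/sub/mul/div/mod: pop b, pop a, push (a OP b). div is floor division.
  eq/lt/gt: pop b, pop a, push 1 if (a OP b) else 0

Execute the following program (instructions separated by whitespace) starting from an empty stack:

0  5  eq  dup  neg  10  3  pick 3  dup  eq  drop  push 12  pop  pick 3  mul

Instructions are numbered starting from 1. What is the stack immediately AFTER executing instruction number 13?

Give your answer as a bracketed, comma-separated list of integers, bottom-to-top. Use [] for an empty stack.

Answer: [0, 0, 10, 3]

Derivation:
Step 1 ('0'): [0]
Step 2 ('5'): [0, 5]
Step 3 ('eq'): [0]
Step 4 ('dup'): [0, 0]
Step 5 ('neg'): [0, 0]
Step 6 ('10'): [0, 0, 10]
Step 7 ('3'): [0, 0, 10, 3]
Step 8 ('pick 3'): [0, 0, 10, 3, 0]
Step 9 ('dup'): [0, 0, 10, 3, 0, 0]
Step 10 ('eq'): [0, 0, 10, 3, 1]
Step 11 ('drop'): [0, 0, 10, 3]
Step 12 ('push 12'): [0, 0, 10, 3, 12]
Step 13 ('pop'): [0, 0, 10, 3]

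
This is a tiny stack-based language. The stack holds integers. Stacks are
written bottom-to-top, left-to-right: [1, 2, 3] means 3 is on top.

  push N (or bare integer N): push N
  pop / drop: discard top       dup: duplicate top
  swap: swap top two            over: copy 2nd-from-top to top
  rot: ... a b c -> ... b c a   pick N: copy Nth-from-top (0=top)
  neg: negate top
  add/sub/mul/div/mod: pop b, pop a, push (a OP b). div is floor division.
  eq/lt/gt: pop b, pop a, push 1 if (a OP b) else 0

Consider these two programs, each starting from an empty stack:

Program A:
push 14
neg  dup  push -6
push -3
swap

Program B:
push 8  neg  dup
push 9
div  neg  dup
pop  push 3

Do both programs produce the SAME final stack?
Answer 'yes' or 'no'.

Program A trace:
  After 'push 14': [14]
  After 'neg': [-14]
  After 'dup': [-14, -14]
  After 'push -6': [-14, -14, -6]
  After 'push -3': [-14, -14, -6, -3]
  After 'swap': [-14, -14, -3, -6]
Program A final stack: [-14, -14, -3, -6]

Program B trace:
  After 'push 8': [8]
  After 'neg': [-8]
  After 'dup': [-8, -8]
  After 'push 9': [-8, -8, 9]
  After 'div': [-8, -1]
  After 'neg': [-8, 1]
  After 'dup': [-8, 1, 1]
  After 'pop': [-8, 1]
  After 'push 3': [-8, 1, 3]
Program B final stack: [-8, 1, 3]
Same: no

Answer: no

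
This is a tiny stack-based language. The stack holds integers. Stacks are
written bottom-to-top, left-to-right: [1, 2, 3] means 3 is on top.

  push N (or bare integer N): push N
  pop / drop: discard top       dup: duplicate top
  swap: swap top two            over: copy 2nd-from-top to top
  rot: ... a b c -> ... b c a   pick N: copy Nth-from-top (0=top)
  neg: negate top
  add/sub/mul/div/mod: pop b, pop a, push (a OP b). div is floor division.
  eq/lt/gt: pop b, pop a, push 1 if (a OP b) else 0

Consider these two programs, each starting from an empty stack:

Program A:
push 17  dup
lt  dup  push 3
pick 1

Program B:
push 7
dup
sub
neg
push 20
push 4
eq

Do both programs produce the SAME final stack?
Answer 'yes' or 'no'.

Answer: no

Derivation:
Program A trace:
  After 'push 17': [17]
  After 'dup': [17, 17]
  After 'lt': [0]
  After 'dup': [0, 0]
  After 'push 3': [0, 0, 3]
  After 'pick 1': [0, 0, 3, 0]
Program A final stack: [0, 0, 3, 0]

Program B trace:
  After 'push 7': [7]
  After 'dup': [7, 7]
  After 'sub': [0]
  After 'neg': [0]
  After 'push 20': [0, 20]
  After 'push 4': [0, 20, 4]
  After 'eq': [0, 0]
Program B final stack: [0, 0]
Same: no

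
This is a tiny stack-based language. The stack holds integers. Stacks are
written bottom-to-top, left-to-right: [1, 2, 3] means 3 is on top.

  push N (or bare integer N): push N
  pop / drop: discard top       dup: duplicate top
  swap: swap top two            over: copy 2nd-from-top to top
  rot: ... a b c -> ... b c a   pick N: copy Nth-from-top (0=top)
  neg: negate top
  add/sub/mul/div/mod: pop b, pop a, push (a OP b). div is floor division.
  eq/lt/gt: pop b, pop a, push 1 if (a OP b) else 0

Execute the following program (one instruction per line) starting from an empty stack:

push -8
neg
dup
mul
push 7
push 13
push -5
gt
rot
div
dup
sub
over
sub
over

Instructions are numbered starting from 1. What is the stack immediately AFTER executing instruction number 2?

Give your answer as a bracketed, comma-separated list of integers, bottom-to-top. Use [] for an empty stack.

Step 1 ('push -8'): [-8]
Step 2 ('neg'): [8]

Answer: [8]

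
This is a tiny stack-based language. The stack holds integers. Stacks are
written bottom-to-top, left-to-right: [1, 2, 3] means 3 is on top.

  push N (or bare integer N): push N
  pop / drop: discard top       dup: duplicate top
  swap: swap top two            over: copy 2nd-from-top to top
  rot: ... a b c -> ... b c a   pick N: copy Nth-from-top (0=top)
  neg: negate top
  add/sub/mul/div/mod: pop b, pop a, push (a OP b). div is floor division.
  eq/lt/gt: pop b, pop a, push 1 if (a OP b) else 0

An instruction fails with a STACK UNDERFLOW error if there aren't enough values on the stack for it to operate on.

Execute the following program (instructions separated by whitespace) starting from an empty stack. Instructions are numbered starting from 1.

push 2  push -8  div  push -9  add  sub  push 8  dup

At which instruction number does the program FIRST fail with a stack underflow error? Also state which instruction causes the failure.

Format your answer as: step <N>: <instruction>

Answer: step 6: sub

Derivation:
Step 1 ('push 2'): stack = [2], depth = 1
Step 2 ('push -8'): stack = [2, -8], depth = 2
Step 3 ('div'): stack = [-1], depth = 1
Step 4 ('push -9'): stack = [-1, -9], depth = 2
Step 5 ('add'): stack = [-10], depth = 1
Step 6 ('sub'): needs 2 value(s) but depth is 1 — STACK UNDERFLOW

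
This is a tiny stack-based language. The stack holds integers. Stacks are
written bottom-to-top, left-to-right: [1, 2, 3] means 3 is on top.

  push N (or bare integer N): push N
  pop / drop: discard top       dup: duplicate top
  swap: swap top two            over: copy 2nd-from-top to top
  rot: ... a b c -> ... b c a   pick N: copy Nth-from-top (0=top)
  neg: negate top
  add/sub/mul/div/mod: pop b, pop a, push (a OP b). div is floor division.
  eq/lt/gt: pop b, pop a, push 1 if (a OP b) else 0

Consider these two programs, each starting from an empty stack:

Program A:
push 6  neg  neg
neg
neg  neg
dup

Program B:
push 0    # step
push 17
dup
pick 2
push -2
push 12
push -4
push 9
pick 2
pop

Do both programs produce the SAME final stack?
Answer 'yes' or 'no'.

Program A trace:
  After 'push 6': [6]
  After 'neg': [-6]
  After 'neg': [6]
  After 'neg': [-6]
  After 'neg': [6]
  After 'neg': [-6]
  After 'dup': [-6, -6]
Program A final stack: [-6, -6]

Program B trace:
  After 'push 0': [0]
  After 'push 17': [0, 17]
  After 'dup': [0, 17, 17]
  After 'pick 2': [0, 17, 17, 0]
  After 'push -2': [0, 17, 17, 0, -2]
  After 'push 12': [0, 17, 17, 0, -2, 12]
  After 'push -4': [0, 17, 17, 0, -2, 12, -4]
  After 'push 9': [0, 17, 17, 0, -2, 12, -4, 9]
  After 'pick 2': [0, 17, 17, 0, -2, 12, -4, 9, 12]
  After 'pop': [0, 17, 17, 0, -2, 12, -4, 9]
Program B final stack: [0, 17, 17, 0, -2, 12, -4, 9]
Same: no

Answer: no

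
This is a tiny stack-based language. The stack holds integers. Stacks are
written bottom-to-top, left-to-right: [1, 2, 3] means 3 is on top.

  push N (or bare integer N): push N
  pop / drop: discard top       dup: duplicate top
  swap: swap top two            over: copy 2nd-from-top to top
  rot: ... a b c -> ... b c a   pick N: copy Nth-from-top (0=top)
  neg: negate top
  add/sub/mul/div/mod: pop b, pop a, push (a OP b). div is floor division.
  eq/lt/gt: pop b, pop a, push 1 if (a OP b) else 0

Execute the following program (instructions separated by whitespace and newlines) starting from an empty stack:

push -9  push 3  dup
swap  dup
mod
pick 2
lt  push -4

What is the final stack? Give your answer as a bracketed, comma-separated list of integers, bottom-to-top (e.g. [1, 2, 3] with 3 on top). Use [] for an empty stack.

Answer: [-9, 3, 0, -4]

Derivation:
After 'push -9': [-9]
After 'push 3': [-9, 3]
After 'dup': [-9, 3, 3]
After 'swap': [-9, 3, 3]
After 'dup': [-9, 3, 3, 3]
After 'mod': [-9, 3, 0]
After 'pick 2': [-9, 3, 0, -9]
After 'lt': [-9, 3, 0]
After 'push -4': [-9, 3, 0, -4]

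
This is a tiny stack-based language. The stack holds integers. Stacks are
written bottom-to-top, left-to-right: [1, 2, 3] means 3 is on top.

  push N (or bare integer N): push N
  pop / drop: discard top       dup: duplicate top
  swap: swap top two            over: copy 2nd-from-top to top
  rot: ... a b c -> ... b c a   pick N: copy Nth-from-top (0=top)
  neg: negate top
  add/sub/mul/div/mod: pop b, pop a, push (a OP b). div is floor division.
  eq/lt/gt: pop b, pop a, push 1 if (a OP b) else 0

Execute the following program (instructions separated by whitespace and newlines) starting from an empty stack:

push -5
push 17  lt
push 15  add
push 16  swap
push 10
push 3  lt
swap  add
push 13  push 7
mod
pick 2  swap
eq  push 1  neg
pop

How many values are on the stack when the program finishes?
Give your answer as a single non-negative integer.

After 'push -5': stack = [-5] (depth 1)
After 'push 17': stack = [-5, 17] (depth 2)
After 'lt': stack = [1] (depth 1)
After 'push 15': stack = [1, 15] (depth 2)
After 'add': stack = [16] (depth 1)
After 'push 16': stack = [16, 16] (depth 2)
After 'swap': stack = [16, 16] (depth 2)
After 'push 10': stack = [16, 16, 10] (depth 3)
After 'push 3': stack = [16, 16, 10, 3] (depth 4)
After 'lt': stack = [16, 16, 0] (depth 3)
  ...
After 'add': stack = [16, 16] (depth 2)
After 'push 13': stack = [16, 16, 13] (depth 3)
After 'push 7': stack = [16, 16, 13, 7] (depth 4)
After 'mod': stack = [16, 16, 6] (depth 3)
After 'pick 2': stack = [16, 16, 6, 16] (depth 4)
After 'swap': stack = [16, 16, 16, 6] (depth 4)
After 'eq': stack = [16, 16, 0] (depth 3)
After 'push 1': stack = [16, 16, 0, 1] (depth 4)
After 'neg': stack = [16, 16, 0, -1] (depth 4)
After 'pop': stack = [16, 16, 0] (depth 3)

Answer: 3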